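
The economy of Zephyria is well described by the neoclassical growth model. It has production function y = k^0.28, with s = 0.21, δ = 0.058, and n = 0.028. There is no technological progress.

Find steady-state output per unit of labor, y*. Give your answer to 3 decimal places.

y* ≈ 1.415

At the steady state, Δk = 0, so s·k^α = (n + δ)·k.
Rearranging, k^(1−α) = s / (n + δ).
k^0.72 = 0.21 / (0.028 + 0.058) = 0.21 / 0.086 = 2.4419
k* = 2.4419^(1/0.72) ≈ 3.4555
y* = (k*)^α = 3.4555^0.28 ≈ 1.4151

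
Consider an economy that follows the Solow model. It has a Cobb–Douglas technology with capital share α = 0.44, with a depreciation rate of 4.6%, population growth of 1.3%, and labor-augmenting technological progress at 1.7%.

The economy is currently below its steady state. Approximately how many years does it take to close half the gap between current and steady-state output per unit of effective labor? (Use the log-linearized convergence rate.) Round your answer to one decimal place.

half-life ≈ 16.3 years

Near the steady state the convergence rate is λ = (1 − α)(n + g + δ).
λ = (1 − 0.44) × 0.076 = 0.56 × 0.076 = 0.04256
Half-life = ln 2 / λ = 0.6931 / 0.04256 ≈ 16.29 years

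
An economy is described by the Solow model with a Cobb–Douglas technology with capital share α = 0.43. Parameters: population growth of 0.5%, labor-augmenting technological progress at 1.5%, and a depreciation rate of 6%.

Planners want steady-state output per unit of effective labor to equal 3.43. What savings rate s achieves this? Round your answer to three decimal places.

s ≈ 0.410

In steady state, investment equals break-even investment: s·k^α = (n + g + δ)·k.
Since y* = [s/(n + g + δ)]^(α/(1−α)), we have s/(n + g + δ) = (y*)^((1−α)/α) = 3.43^1.3256 = 5.1237.
Therefore s = 5.1237 × (n + g + δ) = 5.1237 × 0.080 = 0.4099.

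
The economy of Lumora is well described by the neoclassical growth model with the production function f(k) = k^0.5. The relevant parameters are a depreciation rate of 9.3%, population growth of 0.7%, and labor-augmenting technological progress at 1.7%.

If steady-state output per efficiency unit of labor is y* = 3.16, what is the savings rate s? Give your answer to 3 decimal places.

s ≈ 0.370

Steady state requires s·f(k) = (n + g + δ)·k, i.e. s·k^α = (n + g + δ)·k.
Since y* = [s/(n + g + δ)]^(α/(1−α)), we have s/(n + g + δ) = (y*)^((1−α)/α) = 3.16^1 = 3.1600.
Therefore s = 3.1600 × (n + g + δ) = 3.1600 × 0.117 = 0.3697.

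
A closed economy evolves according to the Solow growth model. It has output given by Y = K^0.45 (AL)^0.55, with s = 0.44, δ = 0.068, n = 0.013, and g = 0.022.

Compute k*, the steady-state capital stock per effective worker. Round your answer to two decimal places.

k* ≈ 14.01

Steady state requires s·f(k) = (n + g + δ)·k, i.e. s·k^α = (n + g + δ)·k.
Rearranging, k^(1−α) = s / (n + g + δ).
k^0.55 = 0.44 / (0.013 + 0.022 + 0.068) = 0.44 / 0.103 = 4.2718
k* = 4.2718^(1/0.55) ≈ 14.0141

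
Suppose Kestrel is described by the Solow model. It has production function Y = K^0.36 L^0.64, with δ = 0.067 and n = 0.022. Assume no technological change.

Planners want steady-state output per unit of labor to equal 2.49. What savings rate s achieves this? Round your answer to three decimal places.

At the steady state, Δk = 0, so s·k^α = (n + δ)·k.
Since y* = [s/(n + δ)]^(α/(1−α)), we have s/(n + δ) = (y*)^((1−α)/α) = 2.49^1.7778 = 5.0625.
Therefore s = 5.0625 × (n + δ) = 5.0625 × 0.089 = 0.4506.

s ≈ 0.451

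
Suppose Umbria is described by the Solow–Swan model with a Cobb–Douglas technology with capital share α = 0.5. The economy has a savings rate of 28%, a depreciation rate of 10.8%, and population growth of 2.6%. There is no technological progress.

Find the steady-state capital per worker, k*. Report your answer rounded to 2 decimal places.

At the steady state, Δk = 0, so s·k^α = (n + δ)·k.
Rearranging, k^(1−α) = s / (n + δ).
k^0.5 = 0.28 / (0.026 + 0.108) = 0.28 / 0.134 = 2.0896
k* = 2.0896^(1/0.5) ≈ 4.3664

k* ≈ 4.37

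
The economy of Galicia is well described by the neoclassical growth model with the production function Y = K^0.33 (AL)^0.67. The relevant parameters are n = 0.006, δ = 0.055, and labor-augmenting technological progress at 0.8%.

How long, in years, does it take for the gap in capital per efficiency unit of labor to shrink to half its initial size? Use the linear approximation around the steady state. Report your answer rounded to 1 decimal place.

t_½ ≈ 15.0 years

Near the steady state the convergence rate is λ = (1 − α)(n + g + δ).
λ = (1 − 0.33) × 0.069 = 0.67 × 0.069 = 0.04623
Half-life = ln 2 / λ = 0.6931 / 0.04623 ≈ 14.99 years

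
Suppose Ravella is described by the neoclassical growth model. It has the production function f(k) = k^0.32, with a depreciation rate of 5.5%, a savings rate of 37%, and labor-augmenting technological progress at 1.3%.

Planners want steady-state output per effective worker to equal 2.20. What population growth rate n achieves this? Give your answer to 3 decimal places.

n ≈ 0.001

In steady state, investment equals break-even investment: s·k^α = (n + g + δ)·k.
Since y* = [s/(n + g + δ)]^(α/(1−α)), we have s/(n + g + δ) = (y*)^((1−α)/α) = 2.20^2.125 = 5.3413.
Therefore n + g + δ = s / 5.3413 = 0.37 / 5.3413 = 0.0693, so n = 0.0693 − 0.068 = 0.0013.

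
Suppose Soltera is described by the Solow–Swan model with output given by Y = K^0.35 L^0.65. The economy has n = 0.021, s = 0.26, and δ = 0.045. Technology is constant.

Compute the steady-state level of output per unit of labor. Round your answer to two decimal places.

In steady state, investment equals break-even investment: s·k^α = (n + δ)·k.
Dividing both sides by k: k^(1−α) = s / (n + δ).
k^0.65 = 0.26 / (0.021 + 0.045) = 0.26 / 0.066 = 3.9394
k* = 3.9394^(1/0.65) ≈ 8.2423
y* = (k*)^α = 8.2423^0.35 ≈ 2.0923

y* = 2.09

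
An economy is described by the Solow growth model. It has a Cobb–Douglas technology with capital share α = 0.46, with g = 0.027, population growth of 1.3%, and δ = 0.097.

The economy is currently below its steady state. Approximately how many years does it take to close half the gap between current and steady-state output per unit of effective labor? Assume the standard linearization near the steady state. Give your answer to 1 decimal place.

half-life ≈ 9.4 years

Near the steady state the convergence rate is λ = (1 − α)(n + g + δ).
λ = (1 − 0.46) × 0.137 = 0.54 × 0.137 = 0.07398
Half-life = ln 2 / λ = 0.6931 / 0.07398 ≈ 9.37 years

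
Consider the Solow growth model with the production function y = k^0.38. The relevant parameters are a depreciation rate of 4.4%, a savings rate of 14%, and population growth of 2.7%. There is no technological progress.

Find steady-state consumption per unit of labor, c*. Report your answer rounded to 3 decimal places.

Steady state requires s·f(k) = (n + δ)·k, i.e. s·k^α = (n + δ)·k.
Dividing both sides by k: k^(1−α) = s / (n + δ).
k^0.62 = 0.14 / (0.027 + 0.044) = 0.14 / 0.071 = 1.9718
k* = 1.9718^(1/0.62) ≈ 2.9894
y* = (k*)^α = 2.9894^0.38 ≈ 1.5161
c* = (1 − s)·y* = (1 − 0.14) × 1.5161 ≈ 1.3038

c* ≈ 1.304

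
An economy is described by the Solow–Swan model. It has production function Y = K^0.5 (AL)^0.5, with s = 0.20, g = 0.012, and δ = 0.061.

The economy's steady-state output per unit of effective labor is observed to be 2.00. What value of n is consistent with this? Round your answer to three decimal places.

n ≈ 0.027

At the steady state, Δk = 0, so s·k^α = (n + g + δ)·k.
Since y* = [s/(n + g + δ)]^(α/(1−α)), we have s/(n + g + δ) = (y*)^((1−α)/α) = 2.00^1 = 2.0000.
Therefore n + g + δ = s / 2.0000 = 0.20 / 2.0000 = 0.1000, so n = 0.1000 − 0.073 = 0.0270.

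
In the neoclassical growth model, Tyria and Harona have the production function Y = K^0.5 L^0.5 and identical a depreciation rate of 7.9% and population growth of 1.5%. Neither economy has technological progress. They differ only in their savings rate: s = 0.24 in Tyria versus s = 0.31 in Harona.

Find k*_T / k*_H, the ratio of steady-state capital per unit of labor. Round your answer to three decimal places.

ratio ≈ 0.599

Steady-state k* = [s/(n + δ)]^(1/(1−α)), so the ratio is [ (s_T/(n + δ)_T) / (s_H/(n + δ)_H) ]^2.
s_T/(n + δ)_T = 0.24/0.094 = 2.5532; s_H/(n + δ)_H = 0.31/0.094 = 3.2979.
Ratio = (2.5532/3.2979)^2 = 0.7742^2 ≈ 0.5994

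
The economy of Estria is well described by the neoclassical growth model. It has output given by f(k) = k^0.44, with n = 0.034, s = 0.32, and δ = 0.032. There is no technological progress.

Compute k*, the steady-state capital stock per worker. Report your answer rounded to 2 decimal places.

k* = 16.76

In steady state, investment equals break-even investment: s·k^α = (n + δ)·k.
Rearranging, k^(1−α) = s / (n + δ).
k^0.56 = 0.32 / (0.034 + 0.032) = 0.32 / 0.066 = 4.8485
k* = 4.8485^(1/0.56) ≈ 16.7610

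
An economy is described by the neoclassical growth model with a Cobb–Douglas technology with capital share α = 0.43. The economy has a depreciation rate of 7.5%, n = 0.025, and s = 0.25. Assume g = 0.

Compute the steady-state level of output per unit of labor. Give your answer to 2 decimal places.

y* ≈ 2.00

Steady state requires s·f(k) = (n + δ)·k, i.e. s·k^α = (n + δ)·k.
Rearranging, k^(1−α) = s / (n + δ).
k^0.57 = 0.25 / (0.025 + 0.075) = 0.25 / 0.100 = 2.5000
k* = 2.5000^(1/0.57) ≈ 4.9905
y* = (k*)^α = 4.9905^0.43 ≈ 1.9962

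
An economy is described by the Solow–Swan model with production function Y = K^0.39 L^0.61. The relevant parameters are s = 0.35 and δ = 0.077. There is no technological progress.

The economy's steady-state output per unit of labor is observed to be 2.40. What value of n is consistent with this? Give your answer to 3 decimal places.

In steady state, investment equals break-even investment: s·k^α = (n + δ)·k.
Since y* = [s/(n + δ)]^(α/(1−α)), we have s/(n + δ) = (y*)^((1−α)/α) = 2.40^1.5641 = 3.9327.
Therefore n + δ = s / 3.9327 = 0.35 / 3.9327 = 0.0890, so n = 0.0890 − 0.077 = 0.0120.

n ≈ 0.012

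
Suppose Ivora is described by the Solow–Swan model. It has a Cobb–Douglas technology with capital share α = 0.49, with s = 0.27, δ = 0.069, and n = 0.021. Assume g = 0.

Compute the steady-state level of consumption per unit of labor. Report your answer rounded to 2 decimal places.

c* ≈ 2.10

At the steady state, Δk = 0, so s·k^α = (n + δ)·k.
Dividing both sides by k: k^(1−α) = s / (n + δ).
k^0.51 = 0.27 / (0.021 + 0.069) = 0.27 / 0.090 = 3.0000
k* = 3.0000^(1/0.51) ≈ 8.6205
y* = (k*)^α = 8.6205^0.49 ≈ 2.8735
c* = (1 − s)·y* = (1 − 0.27) × 2.8735 ≈ 2.0977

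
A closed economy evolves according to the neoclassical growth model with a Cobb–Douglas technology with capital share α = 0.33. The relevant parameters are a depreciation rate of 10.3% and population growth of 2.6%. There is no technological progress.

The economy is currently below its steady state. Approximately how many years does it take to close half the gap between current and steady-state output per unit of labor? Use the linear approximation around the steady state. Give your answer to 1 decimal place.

half-life ≈ 8.0 years

Near the steady state the convergence rate is λ = (1 − α)(n + δ).
λ = (1 − 0.33) × 0.129 = 0.67 × 0.129 = 0.08643
Half-life = ln 2 / λ = 0.6931 / 0.08643 ≈ 8.02 years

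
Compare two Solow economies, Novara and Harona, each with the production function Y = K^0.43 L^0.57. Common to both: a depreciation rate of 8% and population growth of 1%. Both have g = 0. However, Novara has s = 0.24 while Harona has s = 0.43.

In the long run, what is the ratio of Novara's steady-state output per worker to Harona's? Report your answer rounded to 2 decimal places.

Steady-state y* = [s/(n + δ)]^(α/(1−α)), so the ratio is [ (s_N/(n + δ)_N) / (s_H/(n + δ)_H) ]^0.7544.
s_N/(n + δ)_N = 0.24/0.090 = 2.6667; s_H/(n + δ)_H = 0.43/0.090 = 4.7778.
Ratio = (2.6667/4.7778)^0.7544 = 0.5581^0.7544 ≈ 0.6440

y*_N / y*_H ≈ 0.64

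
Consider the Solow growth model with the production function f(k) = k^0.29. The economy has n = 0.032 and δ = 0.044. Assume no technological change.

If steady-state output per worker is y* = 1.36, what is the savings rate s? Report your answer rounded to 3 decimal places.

s ≈ 0.161

In steady state, investment equals break-even investment: s·k^α = (n + δ)·k.
Since y* = [s/(n + δ)]^(α/(1−α)), we have s/(n + δ) = (y*)^((1−α)/α) = 1.36^2.4483 = 2.1230.
Therefore s = 2.1230 × (n + δ) = 2.1230 × 0.076 = 0.1613.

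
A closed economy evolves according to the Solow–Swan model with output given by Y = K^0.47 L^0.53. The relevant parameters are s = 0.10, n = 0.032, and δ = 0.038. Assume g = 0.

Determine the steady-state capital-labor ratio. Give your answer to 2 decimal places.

k* = 1.96

Steady state requires s·f(k) = (n + δ)·k, i.e. s·k^α = (n + δ)·k.
Dividing both sides by k: k^(1−α) = s / (n + δ).
k^0.53 = 0.10 / (0.032 + 0.038) = 0.10 / 0.070 = 1.4286
k* = 1.4286^(1/0.53) ≈ 1.9601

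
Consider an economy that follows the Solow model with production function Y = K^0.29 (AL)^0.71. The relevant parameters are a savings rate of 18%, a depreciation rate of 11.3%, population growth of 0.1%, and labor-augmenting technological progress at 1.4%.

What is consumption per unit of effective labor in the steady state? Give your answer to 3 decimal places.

In steady state, investment equals break-even investment: s·k^α = (n + g + δ)·k.
Rearranging, k^(1−α) = s / (n + g + δ).
k^0.71 = 0.18 / (0.001 + 0.014 + 0.113) = 0.18 / 0.128 = 1.4063
k* = 1.4063^(1/0.71) ≈ 1.6164
y* = (k*)^α = 1.6164^0.29 ≈ 1.1494
c* = (1 − s)·y* = (1 − 0.18) × 1.1494 ≈ 0.9425

c* ≈ 0.943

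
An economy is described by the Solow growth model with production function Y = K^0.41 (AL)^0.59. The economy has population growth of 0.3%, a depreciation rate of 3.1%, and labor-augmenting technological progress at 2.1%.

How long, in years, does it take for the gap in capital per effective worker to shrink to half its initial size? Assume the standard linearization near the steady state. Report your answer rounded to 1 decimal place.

half-life ≈ 21.4 years

Near the steady state the convergence rate is λ = (1 − α)(n + g + δ).
λ = (1 − 0.41) × 0.055 = 0.59 × 0.055 = 0.03245
Half-life = ln 2 / λ = 0.6931 / 0.03245 ≈ 21.36 years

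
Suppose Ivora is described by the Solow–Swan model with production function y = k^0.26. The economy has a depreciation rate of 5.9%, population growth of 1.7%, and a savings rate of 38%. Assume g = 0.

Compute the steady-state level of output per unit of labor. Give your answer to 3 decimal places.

In steady state, investment equals break-even investment: s·k^α = (n + δ)·k.
Dividing both sides by k: k^(1−α) = s / (n + δ).
k^0.74 = 0.38 / (0.017 + 0.059) = 0.38 / 0.076 = 5.0000
k* = 5.0000^(1/0.74) ≈ 8.8014
y* = (k*)^α = 8.8014^0.26 ≈ 1.7603

y* ≈ 1.760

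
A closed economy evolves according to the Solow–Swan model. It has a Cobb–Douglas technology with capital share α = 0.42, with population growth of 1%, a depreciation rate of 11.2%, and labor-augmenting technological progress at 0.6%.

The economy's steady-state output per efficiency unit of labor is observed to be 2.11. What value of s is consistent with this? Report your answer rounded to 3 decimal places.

s ≈ 0.359

At the steady state, Δk = 0, so s·k^α = (n + g + δ)·k.
Since y* = [s/(n + g + δ)]^(α/(1−α)), we have s/(n + g + δ) = (y*)^((1−α)/α) = 2.11^1.381 = 2.8044.
Therefore s = 2.8044 × (n + g + δ) = 2.8044 × 0.128 = 0.3590.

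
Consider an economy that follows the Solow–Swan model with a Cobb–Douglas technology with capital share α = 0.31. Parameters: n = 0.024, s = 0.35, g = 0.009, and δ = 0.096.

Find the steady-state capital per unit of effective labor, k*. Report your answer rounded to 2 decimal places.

k* = 4.25

In steady state, investment equals break-even investment: s·k^α = (n + g + δ)·k.
Rearranging, k^(1−α) = s / (n + g + δ).
k^0.69 = 0.35 / (0.024 + 0.009 + 0.096) = 0.35 / 0.129 = 2.7132
k* = 2.7132^(1/0.69) ≈ 4.2485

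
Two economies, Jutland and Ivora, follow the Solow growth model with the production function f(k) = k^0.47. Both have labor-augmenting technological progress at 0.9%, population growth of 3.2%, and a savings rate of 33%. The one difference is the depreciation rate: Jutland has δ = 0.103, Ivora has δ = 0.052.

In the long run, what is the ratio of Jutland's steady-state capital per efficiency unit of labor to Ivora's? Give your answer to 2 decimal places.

Steady-state k* = [s/(n + g + δ)]^(1/(1−α)), so the ratio is [ (s_J/(n + g + δ)_J) / (s_I/(n + g + δ)_I) ]^1.8868.
s_J/(n + g + δ)_J = 0.33/0.144 = 2.2917; s_I/(n + g + δ)_I = 0.33/0.093 = 3.5484.
Ratio = (2.2917/3.5484)^1.8868 = 0.6458^1.8868 ≈ 0.4382

k*_J / k*_I ≈ 0.44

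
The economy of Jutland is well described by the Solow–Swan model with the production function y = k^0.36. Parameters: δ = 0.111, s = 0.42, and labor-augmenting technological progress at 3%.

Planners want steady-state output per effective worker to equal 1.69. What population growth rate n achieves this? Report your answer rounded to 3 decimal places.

n ≈ 0.024

Steady state requires s·f(k) = (n + g + δ)·k, i.e. s·k^α = (n + g + δ)·k.
Since y* = [s/(n + g + δ)]^(α/(1−α)), we have s/(n + g + δ) = (y*)^((1−α)/α) = 1.69^1.7778 = 2.5418.
Therefore n + g + δ = s / 2.5418 = 0.42 / 2.5418 = 0.1652, so n = 0.1652 − 0.141 = 0.0242.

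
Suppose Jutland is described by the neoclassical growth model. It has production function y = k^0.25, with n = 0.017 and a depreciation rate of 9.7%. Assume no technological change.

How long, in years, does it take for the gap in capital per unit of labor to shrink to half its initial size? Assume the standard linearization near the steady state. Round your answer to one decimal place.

Near the steady state the convergence rate is λ = (1 − α)(n + δ).
λ = (1 − 0.25) × 0.114 = 0.75 × 0.114 = 0.0855
Half-life = ln 2 / λ = 0.6931 / 0.0855 ≈ 8.11 years

half-life ≈ 8.1 years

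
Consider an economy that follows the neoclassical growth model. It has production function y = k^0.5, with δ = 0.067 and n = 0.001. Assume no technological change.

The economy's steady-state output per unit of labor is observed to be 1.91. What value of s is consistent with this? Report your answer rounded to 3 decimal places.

s ≈ 0.130

Steady state requires s·f(k) = (n + δ)·k, i.e. s·k^α = (n + δ)·k.
Since y* = [s/(n + δ)]^(α/(1−α)), we have s/(n + δ) = (y*)^((1−α)/α) = 1.91^1 = 1.9100.
Therefore s = 1.9100 × (n + δ) = 1.9100 × 0.068 = 0.1299.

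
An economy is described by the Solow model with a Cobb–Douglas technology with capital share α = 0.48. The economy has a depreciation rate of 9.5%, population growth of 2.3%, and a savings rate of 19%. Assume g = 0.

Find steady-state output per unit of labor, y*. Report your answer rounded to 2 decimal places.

y* ≈ 1.55

In steady state, investment equals break-even investment: s·k^α = (n + δ)·k.
Rearranging, k^(1−α) = s / (n + δ).
k^0.52 = 0.19 / (0.023 + 0.095) = 0.19 / 0.118 = 1.6102
k* = 1.6102^(1/0.52) ≈ 2.4995
y* = (k*)^α = 2.4995^0.48 ≈ 1.5523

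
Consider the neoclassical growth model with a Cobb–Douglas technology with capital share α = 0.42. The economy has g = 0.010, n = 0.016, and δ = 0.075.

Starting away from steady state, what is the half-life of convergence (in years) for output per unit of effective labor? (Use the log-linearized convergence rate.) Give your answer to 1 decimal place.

Near the steady state the convergence rate is λ = (1 − α)(n + g + δ).
λ = (1 − 0.42) × 0.101 = 0.58 × 0.101 = 0.05858
Half-life = ln 2 / λ = 0.6931 / 0.05858 ≈ 11.83 years

t_½ ≈ 11.8 years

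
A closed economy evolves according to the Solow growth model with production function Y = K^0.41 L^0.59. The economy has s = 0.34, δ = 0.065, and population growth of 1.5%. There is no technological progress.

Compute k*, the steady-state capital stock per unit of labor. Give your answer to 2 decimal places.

At the steady state, Δk = 0, so s·k^α = (n + δ)·k.
Dividing both sides by k: k^(1−α) = s / (n + δ).
k^0.59 = 0.34 / (0.015 + 0.065) = 0.34 / 0.080 = 4.2500
k* = 4.2500^(1/0.59) ≈ 11.6163

k* = 11.62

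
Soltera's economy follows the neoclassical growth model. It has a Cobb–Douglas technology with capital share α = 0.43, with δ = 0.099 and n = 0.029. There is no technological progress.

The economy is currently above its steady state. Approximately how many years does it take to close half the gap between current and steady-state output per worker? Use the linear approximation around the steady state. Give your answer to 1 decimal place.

Near the steady state the convergence rate is λ = (1 − α)(n + δ).
λ = (1 − 0.43) × 0.128 = 0.57 × 0.128 = 0.07296
Half-life = ln 2 / λ = 0.6931 / 0.07296 ≈ 9.50 years

t_½ ≈ 9.5 years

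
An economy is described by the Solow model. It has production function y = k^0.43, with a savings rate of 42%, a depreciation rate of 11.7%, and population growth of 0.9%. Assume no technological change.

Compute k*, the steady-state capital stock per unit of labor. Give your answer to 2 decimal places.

k* ≈ 8.27

Steady state requires s·f(k) = (n + δ)·k, i.e. s·k^α = (n + δ)·k.
Rearranging, k^(1−α) = s / (n + δ).
k^0.57 = 0.42 / (0.009 + 0.117) = 0.42 / 0.126 = 3.3333
k* = 3.3333^(1/0.57) ≈ 8.2665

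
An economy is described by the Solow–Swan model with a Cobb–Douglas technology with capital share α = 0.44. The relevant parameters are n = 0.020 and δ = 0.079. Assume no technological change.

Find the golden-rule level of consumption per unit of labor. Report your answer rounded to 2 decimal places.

At the golden rule, f'(k) = n + δ, so α·k^(α−1) = n + δ and k_gold = (α/(n + δ))^(1/(1−α)).
k_gold = (0.44/0.099)^(1/0.56) = 4.4444^1.7857 ≈ 14.3483
c_gold = f(k_gold) − (n + δ)·k_gold = 3.2284 − 0.099×14.3483 ≈ 1.8079

c_gold ≈ 1.81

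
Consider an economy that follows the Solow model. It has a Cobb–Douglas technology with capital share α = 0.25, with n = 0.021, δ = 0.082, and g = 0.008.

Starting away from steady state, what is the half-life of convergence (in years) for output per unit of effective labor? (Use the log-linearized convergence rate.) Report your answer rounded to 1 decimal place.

Near the steady state the convergence rate is λ = (1 − α)(n + g + δ).
λ = (1 − 0.25) × 0.111 = 0.75 × 0.111 = 0.08325
Half-life = ln 2 / λ = 0.6931 / 0.08325 ≈ 8.33 years

t_½ ≈ 8.3 years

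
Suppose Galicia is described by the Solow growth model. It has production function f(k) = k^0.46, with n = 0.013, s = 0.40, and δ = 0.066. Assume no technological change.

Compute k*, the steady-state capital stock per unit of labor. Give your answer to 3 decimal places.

Steady state requires s·f(k) = (n + δ)·k, i.e. s·k^α = (n + δ)·k.
Rearranging, k^(1−α) = s / (n + δ).
k^0.54 = 0.40 / (0.013 + 0.066) = 0.40 / 0.079 = 5.0633
k* = 5.0633^(1/0.54) ≈ 20.1608

k* ≈ 20.161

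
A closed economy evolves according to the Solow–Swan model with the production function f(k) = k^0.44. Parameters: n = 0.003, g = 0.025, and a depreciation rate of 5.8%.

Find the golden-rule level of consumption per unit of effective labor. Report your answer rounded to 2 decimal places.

At the golden rule, f'(k) = n + g + δ, so α·k^(α−1) = n + g + δ and k_gold = (α/(n + g + δ))^(1/(1−α)).
k_gold = (0.44/0.086)^(1/0.56) = 5.1163^1.7857 ≈ 18.4494
c_gold = f(k_gold) − (n + g + δ)·k_gold = 3.6061 − 0.086×18.4494 ≈ 2.0195

c_gold ≈ 2.02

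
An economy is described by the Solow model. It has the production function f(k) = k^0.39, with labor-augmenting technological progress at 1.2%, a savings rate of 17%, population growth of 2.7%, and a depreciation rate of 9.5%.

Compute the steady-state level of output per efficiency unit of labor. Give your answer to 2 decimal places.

At the steady state, Δk = 0, so s·k^α = (n + g + δ)·k.
Dividing both sides by k: k^(1−α) = s / (n + g + δ).
k^0.61 = 0.17 / (0.027 + 0.012 + 0.095) = 0.17 / 0.134 = 1.2687
k* = 1.2687^(1/0.61) ≈ 1.4772
y* = (k*)^α = 1.4772^0.39 ≈ 1.1643

y* ≈ 1.16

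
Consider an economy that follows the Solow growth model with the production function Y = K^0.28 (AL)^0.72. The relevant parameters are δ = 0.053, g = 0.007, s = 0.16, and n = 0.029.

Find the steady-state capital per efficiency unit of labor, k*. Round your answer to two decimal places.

At the steady state, Δk = 0, so s·k^α = (n + g + δ)·k.
Dividing both sides by k: k^(1−α) = s / (n + g + δ).
k^0.72 = 0.16 / (0.029 + 0.007 + 0.053) = 0.16 / 0.089 = 1.7978
k* = 1.7978^(1/0.72) ≈ 2.2584

k* ≈ 2.26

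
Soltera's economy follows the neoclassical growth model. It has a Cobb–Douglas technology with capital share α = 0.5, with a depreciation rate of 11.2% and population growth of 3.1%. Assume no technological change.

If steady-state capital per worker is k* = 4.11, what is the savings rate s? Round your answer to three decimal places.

Steady state requires s·f(k) = (n + δ)·k, i.e. s·k^α = (n + δ)·k.
So s / (n + δ) = (k*)^(1−α) = 4.11^0.5 = 2.0273.
Therefore s = 2.0273 × (n + δ) = 2.0273 × 0.143 = 0.2899.

s ≈ 0.290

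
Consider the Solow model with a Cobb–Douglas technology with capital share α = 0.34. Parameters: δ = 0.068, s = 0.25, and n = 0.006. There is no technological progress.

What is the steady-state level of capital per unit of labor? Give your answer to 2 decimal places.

k* ≈ 6.33

In steady state, investment equals break-even investment: s·k^α = (n + δ)·k.
Rearranging, k^(1−α) = s / (n + δ).
k^0.66 = 0.25 / (0.006 + 0.068) = 0.25 / 0.074 = 3.3784
k* = 3.3784^(1/0.66) ≈ 6.3252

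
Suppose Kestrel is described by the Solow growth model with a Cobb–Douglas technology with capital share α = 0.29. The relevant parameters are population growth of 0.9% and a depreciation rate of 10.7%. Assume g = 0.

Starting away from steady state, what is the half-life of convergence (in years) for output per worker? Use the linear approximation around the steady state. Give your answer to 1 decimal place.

Near the steady state the convergence rate is λ = (1 − α)(n + δ).
λ = (1 − 0.29) × 0.116 = 0.71 × 0.116 = 0.08236
Half-life = ln 2 / λ = 0.6931 / 0.08236 ≈ 8.42 years

half-life ≈ 8.4 years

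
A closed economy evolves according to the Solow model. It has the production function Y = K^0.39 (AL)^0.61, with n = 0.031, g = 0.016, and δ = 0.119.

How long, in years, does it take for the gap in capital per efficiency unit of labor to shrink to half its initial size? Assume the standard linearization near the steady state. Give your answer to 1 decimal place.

half-life ≈ 6.8 years

Near the steady state the convergence rate is λ = (1 − α)(n + g + δ).
λ = (1 − 0.39) × 0.166 = 0.61 × 0.166 = 0.10126
Half-life = ln 2 / λ = 0.6931 / 0.10126 ≈ 6.84 years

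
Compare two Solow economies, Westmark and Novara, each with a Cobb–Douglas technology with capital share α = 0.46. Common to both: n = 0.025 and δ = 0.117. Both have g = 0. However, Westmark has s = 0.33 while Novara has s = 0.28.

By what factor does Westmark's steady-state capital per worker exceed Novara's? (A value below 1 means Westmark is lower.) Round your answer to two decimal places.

Steady-state k* = [s/(n + δ)]^(1/(1−α)), so the ratio is [ (s_W/(n + δ)_W) / (s_N/(n + δ)_N) ]^1.8519.
s_W/(n + δ)_W = 0.33/0.142 = 2.3239; s_N/(n + δ)_N = 0.28/0.142 = 1.9718.
Ratio = (2.3239/1.9718)^1.8519 = 1.1786^1.8519 ≈ 1.3557

ratio ≈ 1.36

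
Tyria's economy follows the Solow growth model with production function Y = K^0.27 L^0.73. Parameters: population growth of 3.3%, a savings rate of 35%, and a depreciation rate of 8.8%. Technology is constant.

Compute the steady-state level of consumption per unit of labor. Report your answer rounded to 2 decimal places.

c* ≈ 0.96

At the steady state, Δk = 0, so s·k^α = (n + δ)·k.
Dividing both sides by k: k^(1−α) = s / (n + δ).
k^0.73 = 0.35 / (0.033 + 0.088) = 0.35 / 0.121 = 2.8926
k* = 2.8926^(1/0.73) ≈ 4.2845
y* = (k*)^α = 4.2845^0.27 ≈ 1.4812
c* = (1 − s)·y* = (1 − 0.35) × 1.4812 ≈ 0.9628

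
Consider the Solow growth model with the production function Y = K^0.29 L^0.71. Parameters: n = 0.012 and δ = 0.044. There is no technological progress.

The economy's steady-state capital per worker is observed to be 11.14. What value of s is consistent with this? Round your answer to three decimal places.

At the steady state, Δk = 0, so s·k^α = (n + δ)·k.
So s / (n + δ) = (k*)^(1−α) = 11.14^0.71 = 5.5372.
Therefore s = 5.5372 × (n + δ) = 5.5372 × 0.056 = 0.3101.

s ≈ 0.310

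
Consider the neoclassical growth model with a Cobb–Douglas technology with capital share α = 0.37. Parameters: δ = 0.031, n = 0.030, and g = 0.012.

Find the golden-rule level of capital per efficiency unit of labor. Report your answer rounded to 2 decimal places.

The golden rule sets f'(k) = n + g + δ, i.e. α·k^(α−1) = n + g + δ.
So k^(1−α) = α / (n + g + δ) = 0.37 / 0.073 = 5.0685.
k_gold = 5.0685^(1/0.63) ≈ 13.1479

k_gold ≈ 13.15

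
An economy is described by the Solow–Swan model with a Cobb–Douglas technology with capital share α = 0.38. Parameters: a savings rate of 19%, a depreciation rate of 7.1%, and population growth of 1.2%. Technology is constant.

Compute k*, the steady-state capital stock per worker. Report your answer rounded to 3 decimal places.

k* ≈ 3.803

In steady state, investment equals break-even investment: s·k^α = (n + δ)·k.
Dividing both sides by k: k^(1−α) = s / (n + δ).
k^0.62 = 0.19 / (0.012 + 0.071) = 0.19 / 0.083 = 2.2892
k* = 2.2892^(1/0.62) ≈ 3.8031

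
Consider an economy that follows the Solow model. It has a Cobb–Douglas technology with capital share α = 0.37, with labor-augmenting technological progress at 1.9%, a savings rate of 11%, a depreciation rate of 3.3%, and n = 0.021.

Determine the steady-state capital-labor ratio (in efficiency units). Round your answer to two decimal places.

At the steady state, Δk = 0, so s·k^α = (n + g + δ)·k.
Rearranging, k^(1−α) = s / (n + g + δ).
k^0.63 = 0.11 / (0.021 + 0.019 + 0.033) = 0.11 / 0.073 = 1.5068
k* = 1.5068^(1/0.63) ≈ 1.9170

k* ≈ 1.92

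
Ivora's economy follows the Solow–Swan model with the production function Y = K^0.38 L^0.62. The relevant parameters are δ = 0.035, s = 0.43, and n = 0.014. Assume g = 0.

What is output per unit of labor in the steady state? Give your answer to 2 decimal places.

y* ≈ 3.79

Steady state requires s·f(k) = (n + δ)·k, i.e. s·k^α = (n + δ)·k.
Rearranging, k^(1−α) = s / (n + δ).
k^0.62 = 0.43 / (0.014 + 0.035) = 0.43 / 0.049 = 8.7755
k* = 8.7755^(1/0.62) ≈ 33.2205
y* = (k*)^α = 33.2205^0.38 ≈ 3.7856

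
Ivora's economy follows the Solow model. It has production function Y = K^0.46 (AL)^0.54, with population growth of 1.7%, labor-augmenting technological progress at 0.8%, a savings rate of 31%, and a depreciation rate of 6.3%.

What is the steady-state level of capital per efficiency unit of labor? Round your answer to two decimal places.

k* ≈ 10.30

In steady state, investment equals break-even investment: s·k^α = (n + g + δ)·k.
Dividing both sides by k: k^(1−α) = s / (n + g + δ).
k^0.54 = 0.31 / (0.017 + 0.008 + 0.063) = 0.31 / 0.088 = 3.5227
k* = 3.5227^(1/0.54) ≈ 10.2975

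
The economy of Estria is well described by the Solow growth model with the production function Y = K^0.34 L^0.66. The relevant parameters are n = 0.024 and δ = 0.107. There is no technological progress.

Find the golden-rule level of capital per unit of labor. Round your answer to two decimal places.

k_gold ≈ 4.24

The golden rule sets f'(k) = n + δ, i.e. α·k^(α−1) = n + δ.
So k^(1−α) = α / (n + δ) = 0.34 / 0.131 = 2.5954.
k_gold = 2.5954^(1/0.66) ≈ 4.2421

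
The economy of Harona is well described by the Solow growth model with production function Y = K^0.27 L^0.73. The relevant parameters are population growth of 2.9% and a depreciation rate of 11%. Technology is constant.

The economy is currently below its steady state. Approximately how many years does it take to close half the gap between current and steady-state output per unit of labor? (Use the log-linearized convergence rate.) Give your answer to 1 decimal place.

Near the steady state the convergence rate is λ = (1 − α)(n + δ).
λ = (1 − 0.27) × 0.139 = 0.73 × 0.139 = 0.10147
Half-life = ln 2 / λ = 0.6931 / 0.10147 ≈ 6.83 years

about 6.8 years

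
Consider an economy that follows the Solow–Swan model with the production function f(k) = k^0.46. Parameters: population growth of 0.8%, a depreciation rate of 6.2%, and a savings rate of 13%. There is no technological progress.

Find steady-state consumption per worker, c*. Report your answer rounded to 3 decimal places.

c* = 1.474

Steady state requires s·f(k) = (n + δ)·k, i.e. s·k^α = (n + δ)·k.
Dividing both sides by k: k^(1−α) = s / (n + δ).
k^0.54 = 0.13 / (0.008 + 0.062) = 0.13 / 0.070 = 1.8571
k* = 1.8571^(1/0.54) ≈ 3.1466
y* = (k*)^α = 3.1466^0.46 ≈ 1.6944
c* = (1 − s)·y* = (1 − 0.13) × 1.6944 ≈ 1.4741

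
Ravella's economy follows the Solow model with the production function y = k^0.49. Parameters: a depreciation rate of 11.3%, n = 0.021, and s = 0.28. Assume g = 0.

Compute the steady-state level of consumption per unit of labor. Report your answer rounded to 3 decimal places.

Steady state requires s·f(k) = (n + δ)·k, i.e. s·k^α = (n + δ)·k.
Rearranging, k^(1−α) = s / (n + δ).
k^0.51 = 0.28 / (0.021 + 0.113) = 0.28 / 0.134 = 2.0896
k* = 2.0896^(1/0.51) ≈ 4.2420
y* = (k*)^α = 4.2420^0.49 ≈ 2.0301
c* = (1 − s)·y* = (1 − 0.28) × 2.0301 ≈ 1.4617

c* ≈ 1.462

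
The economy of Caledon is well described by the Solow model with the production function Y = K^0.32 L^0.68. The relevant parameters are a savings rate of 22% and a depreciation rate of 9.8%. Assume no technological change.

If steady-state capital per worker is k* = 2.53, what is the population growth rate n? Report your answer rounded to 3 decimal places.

n ≈ 0.019

In steady state, investment equals break-even investment: s·k^α = (n + δ)·k.
So s / (n + δ) = (k*)^(1−α) = 2.53^0.68 = 1.8798.
Therefore n + δ = s / 1.8798 = 0.22 / 1.8798 = 0.1170, so n = 0.1170 − 0.098 = 0.0190.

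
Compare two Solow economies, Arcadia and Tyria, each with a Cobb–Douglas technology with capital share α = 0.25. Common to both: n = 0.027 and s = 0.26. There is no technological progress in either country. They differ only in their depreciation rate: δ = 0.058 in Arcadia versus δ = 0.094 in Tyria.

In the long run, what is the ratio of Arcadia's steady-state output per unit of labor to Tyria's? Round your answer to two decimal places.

y*_A / y*_T ≈ 1.12

Steady-state y* = [s/(n + δ)]^(α/(1−α)), so the ratio is [ (s_A/(n + δ)_A) / (s_T/(n + δ)_T) ]^0.3333.
s_A/(n + δ)_A = 0.26/0.085 = 3.0588; s_T/(n + δ)_T = 0.26/0.121 = 2.1488.
Ratio = (3.0588/2.1488)^0.3333 = 1.4235^0.3333 ≈ 1.1249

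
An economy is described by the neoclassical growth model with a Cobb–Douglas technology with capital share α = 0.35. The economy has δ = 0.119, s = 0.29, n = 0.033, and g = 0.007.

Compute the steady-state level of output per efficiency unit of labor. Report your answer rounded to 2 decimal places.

y* = 1.38

At the steady state, Δk = 0, so s·k^α = (n + g + δ)·k.
Rearranging, k^(1−α) = s / (n + g + δ).
k^0.65 = 0.29 / (0.033 + 0.007 + 0.119) = 0.29 / 0.159 = 1.8239
k* = 1.8239^(1/0.65) ≈ 2.5208
y* = (k*)^α = 2.5208^0.35 ≈ 1.3821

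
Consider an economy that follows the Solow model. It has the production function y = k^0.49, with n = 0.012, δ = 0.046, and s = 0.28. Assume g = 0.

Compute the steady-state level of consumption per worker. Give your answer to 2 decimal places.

c* = 3.27

Steady state requires s·f(k) = (n + δ)·k, i.e. s·k^α = (n + δ)·k.
Dividing both sides by k: k^(1−α) = s / (n + δ).
k^0.51 = 0.28 / (0.012 + 0.046) = 0.28 / 0.058 = 4.8276
k* = 4.8276^(1/0.51) ≈ 21.9104
y* = (k*)^α = 21.9104^0.49 ≈ 4.5386
c* = (1 − s)·y* = (1 − 0.28) × 4.5386 ≈ 3.2678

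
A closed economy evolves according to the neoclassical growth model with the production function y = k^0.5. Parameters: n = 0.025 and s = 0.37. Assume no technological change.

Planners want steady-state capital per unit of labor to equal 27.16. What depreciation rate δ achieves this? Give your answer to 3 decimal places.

δ ≈ 0.046

Steady state requires s·f(k) = (n + δ)·k, i.e. s·k^α = (n + δ)·k.
So s / (n + δ) = (k*)^(1−α) = 27.16^0.5 = 5.2115.
Therefore n + δ = s / 5.2115 = 0.37 / 5.2115 = 0.0710, so δ = 0.0710 − 0.025 = 0.0460.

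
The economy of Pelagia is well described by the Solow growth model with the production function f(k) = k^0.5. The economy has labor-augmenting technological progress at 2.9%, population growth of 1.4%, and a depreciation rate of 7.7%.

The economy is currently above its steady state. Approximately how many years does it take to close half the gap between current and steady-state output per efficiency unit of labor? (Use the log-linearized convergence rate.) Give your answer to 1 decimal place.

t_½ ≈ 11.6 years

Near the steady state the convergence rate is λ = (1 − α)(n + g + δ).
λ = (1 − 0.5) × 0.120 = 0.5 × 0.120 = 0.0600
Half-life = ln 2 / λ = 0.6931 / 0.0600 ≈ 11.55 years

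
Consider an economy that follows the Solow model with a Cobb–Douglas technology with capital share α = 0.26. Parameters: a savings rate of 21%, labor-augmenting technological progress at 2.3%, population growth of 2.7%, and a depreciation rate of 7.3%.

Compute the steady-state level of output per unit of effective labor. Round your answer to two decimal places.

y* ≈ 1.21

In steady state, investment equals break-even investment: s·k^α = (n + g + δ)·k.
Dividing both sides by k: k^(1−α) = s / (n + g + δ).
k^0.74 = 0.21 / (0.027 + 0.023 + 0.073) = 0.21 / 0.123 = 1.7073
k* = 1.7073^(1/0.74) ≈ 2.0603
y* = (k*)^α = 2.0603^0.26 ≈ 1.2068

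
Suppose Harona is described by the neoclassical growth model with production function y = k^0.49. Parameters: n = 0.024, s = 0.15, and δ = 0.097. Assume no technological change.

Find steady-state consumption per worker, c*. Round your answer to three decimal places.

c* = 1.045

In steady state, investment equals break-even investment: s·k^α = (n + δ)·k.
Dividing both sides by k: k^(1−α) = s / (n + δ).
k^0.51 = 0.15 / (0.024 + 0.097) = 0.15 / 0.121 = 1.2397
k* = 1.2397^(1/0.51) ≈ 1.5240
y* = (k*)^α = 1.5240^0.49 ≈ 1.2293
c* = (1 − s)·y* = (1 − 0.15) × 1.2293 ≈ 1.0449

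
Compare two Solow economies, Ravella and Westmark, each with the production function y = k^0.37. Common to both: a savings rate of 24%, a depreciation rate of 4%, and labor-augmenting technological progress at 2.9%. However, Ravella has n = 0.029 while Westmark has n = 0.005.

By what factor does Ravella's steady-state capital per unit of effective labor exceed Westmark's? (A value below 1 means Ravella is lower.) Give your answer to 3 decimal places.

Steady-state k* = [s/(n + g + δ)]^(1/(1−α)), so the ratio is [ (s_R/(n + g + δ)_R) / (s_W/(n + g + δ)_W) ]^1.5873.
s_R/(n + g + δ)_R = 0.24/0.098 = 2.4490; s_W/(n + g + δ)_W = 0.24/0.074 = 3.2432.
Ratio = (2.4490/3.2432)^1.5873 = 0.7551^1.5873 ≈ 0.6403

k*_R / k*_W ≈ 0.640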